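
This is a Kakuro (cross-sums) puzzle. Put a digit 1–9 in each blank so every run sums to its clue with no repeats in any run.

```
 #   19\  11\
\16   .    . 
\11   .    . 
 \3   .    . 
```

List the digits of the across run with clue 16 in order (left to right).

16 in 2 cells must be {7,9}; 3 in 2 cells must be {1,2}.
The 16 across and the 11 down share only 7, so R1C2 = 7.
Given what's placed, R2C2 must be 3 to fit the 11 across and 11 down.
R3C1 = 2: only digit in both the 3-across and 19-down candidate sets.
R3C2 = 3 − 2 = 1 completes the 3 across.
R1C1 = 16 − 7 = 9 completes the 16 across.
R2C1 = 11 − 3 = 8 completes the 11 across.

9, 7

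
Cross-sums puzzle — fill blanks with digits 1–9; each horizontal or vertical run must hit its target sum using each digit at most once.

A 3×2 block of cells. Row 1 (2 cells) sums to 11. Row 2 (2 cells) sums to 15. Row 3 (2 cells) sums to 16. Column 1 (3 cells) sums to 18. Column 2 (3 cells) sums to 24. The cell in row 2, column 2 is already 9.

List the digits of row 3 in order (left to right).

16 in 2 cells must be {7,9}; 24 in 3 cells must be {7,8,9}.
(2,1) = 15 − 9 = 6 completes the 15 across.
(3,2) = 7: the only remaining digit allowed by both the 16 across and the 24 down.
(1,2) = 24 − 16 = 8 completes the 24 down.
(3,1) = 16 − 7 = 9 completes the 16 across.
(1,1) = 11 − 8 = 3 completes the 11 across.

9 7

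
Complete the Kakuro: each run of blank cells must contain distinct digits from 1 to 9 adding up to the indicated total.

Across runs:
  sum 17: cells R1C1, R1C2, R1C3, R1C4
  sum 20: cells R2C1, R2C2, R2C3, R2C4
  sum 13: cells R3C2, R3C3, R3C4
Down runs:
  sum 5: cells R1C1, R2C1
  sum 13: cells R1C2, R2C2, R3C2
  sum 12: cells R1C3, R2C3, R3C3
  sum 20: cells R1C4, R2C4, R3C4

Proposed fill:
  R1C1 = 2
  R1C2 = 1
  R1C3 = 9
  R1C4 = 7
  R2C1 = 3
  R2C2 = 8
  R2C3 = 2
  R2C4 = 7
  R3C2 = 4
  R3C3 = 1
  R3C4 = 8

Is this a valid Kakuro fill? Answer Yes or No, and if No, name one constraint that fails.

No — the down run R1C4–R3C4 sums to 22, not 20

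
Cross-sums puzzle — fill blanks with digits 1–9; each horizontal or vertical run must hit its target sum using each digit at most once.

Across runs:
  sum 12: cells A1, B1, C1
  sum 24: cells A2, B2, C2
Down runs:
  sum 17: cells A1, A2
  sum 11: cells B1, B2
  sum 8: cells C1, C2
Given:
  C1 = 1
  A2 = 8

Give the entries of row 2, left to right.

24 in 3 cells must be {7,8,9}; 17 in 2 cells must be {8,9}.
A1 = 17 − 8 = 9 completes the 17 down.
B1 = 12 − 10 = 2 completes the 12 across.
B2 = 11 − 2 = 9 completes the 11 down.
C2 = 24 − 17 = 7 completes the 24 across.

8, 9, 7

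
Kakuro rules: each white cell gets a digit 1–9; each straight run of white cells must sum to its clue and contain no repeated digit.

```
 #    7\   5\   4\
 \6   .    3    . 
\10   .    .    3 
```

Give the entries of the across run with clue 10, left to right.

5, 2, 3

6 in 3 cells must be {1,2,3}; 4 in 2 cells must be {1,3}.
R1C3 = 4 − 3 = 1 completes the 4 down.
R2C2 = 5 − 3 = 2 completes the 5 down.
R1C1 = 6 − 4 = 2 completes the 6 across.
R2C1 = 10 − 5 = 5 completes the 10 across.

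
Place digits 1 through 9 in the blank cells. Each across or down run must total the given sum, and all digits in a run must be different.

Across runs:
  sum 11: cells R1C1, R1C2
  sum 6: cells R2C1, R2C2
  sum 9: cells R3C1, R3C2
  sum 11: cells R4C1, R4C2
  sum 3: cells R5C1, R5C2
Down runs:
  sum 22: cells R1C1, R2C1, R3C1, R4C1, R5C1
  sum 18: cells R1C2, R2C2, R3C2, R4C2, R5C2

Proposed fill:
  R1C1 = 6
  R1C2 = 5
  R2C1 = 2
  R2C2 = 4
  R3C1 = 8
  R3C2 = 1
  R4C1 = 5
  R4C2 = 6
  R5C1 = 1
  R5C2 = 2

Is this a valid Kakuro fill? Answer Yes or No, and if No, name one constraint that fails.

Across: 6+5=11; 2+4=6; 8+1=9; 5+6=11; 1+2=3. Down: 6+2+8+5+1=22; 5+4+1+6+2=18. No digit repeats within any run.

Yes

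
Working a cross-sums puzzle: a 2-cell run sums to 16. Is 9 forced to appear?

The only way to make 16 from 2 distinct digits is {7,9}, which contains 9.

Yes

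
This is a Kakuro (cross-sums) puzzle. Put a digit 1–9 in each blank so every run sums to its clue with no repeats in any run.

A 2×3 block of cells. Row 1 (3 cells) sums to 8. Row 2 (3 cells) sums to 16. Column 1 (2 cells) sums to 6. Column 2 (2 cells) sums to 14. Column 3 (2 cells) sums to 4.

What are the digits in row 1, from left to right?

2 5 1

4 in 2 cells must be {1,3}.
The 8 across and the 14 down share only 5, so (1,2) = 5.
Given what's placed, (1,3) must be 1 to fit the 8 across and 4 down.
(2,2) = 14 − 5 = 9 completes the 14 down.
(2,3) = 4 − 1 = 3 completes the 4 down.
(1,1) = 8 − 6 = 2 completes the 8 across.
(2,1) = 16 − 12 = 4 completes the 16 across.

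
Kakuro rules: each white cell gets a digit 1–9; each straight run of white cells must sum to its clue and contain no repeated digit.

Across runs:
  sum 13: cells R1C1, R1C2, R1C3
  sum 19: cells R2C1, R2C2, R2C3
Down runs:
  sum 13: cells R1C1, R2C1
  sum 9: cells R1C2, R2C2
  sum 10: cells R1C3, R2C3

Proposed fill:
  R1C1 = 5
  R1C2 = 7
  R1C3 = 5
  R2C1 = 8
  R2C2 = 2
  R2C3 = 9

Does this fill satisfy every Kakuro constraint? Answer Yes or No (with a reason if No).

No — the across run R1C1–R1C3 sums to 17, not 13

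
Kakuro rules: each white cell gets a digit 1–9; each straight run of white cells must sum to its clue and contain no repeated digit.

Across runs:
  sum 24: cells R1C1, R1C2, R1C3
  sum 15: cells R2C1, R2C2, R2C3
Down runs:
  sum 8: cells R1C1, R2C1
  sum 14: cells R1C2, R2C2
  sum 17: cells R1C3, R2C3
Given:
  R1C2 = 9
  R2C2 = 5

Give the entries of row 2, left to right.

1 5 9

24 in 3 cells must be {7,8,9}; 17 in 2 cells must be {8,9}.
Given what's placed, R1C1 must be 7 to fit the 24 across and 8 down.
R1C3 = 24 − 16 = 8 completes the 24 across.
R2C1 = 8 − 7 = 1 completes the 8 down.
R2C3 = 15 − 6 = 9 completes the 15 across.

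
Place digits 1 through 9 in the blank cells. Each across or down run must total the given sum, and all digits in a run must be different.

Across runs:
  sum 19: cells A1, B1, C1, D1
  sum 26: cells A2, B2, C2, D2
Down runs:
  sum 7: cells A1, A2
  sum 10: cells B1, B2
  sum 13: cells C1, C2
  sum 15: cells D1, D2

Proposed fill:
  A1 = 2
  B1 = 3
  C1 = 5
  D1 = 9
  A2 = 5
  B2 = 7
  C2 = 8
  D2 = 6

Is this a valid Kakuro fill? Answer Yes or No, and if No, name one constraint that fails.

Yes

Across: 2+3+5+9=19; 5+7+8+6=26. Down: 2+5=7; 3+7=10; 5+8=13; 9+6=15. No digit repeats within any run.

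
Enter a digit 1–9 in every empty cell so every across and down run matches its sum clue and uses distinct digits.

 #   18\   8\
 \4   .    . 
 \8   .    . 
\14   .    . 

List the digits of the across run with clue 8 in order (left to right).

4 in 2 cells must be {1,3}.
The 14 across and the 8 down share only 5, so R3C2 = 5.
Given what's placed, R1C2 must be 1 to fit the 4 across and 8 down.
R2C2 = 8 − 6 = 2 completes the 8 down.
R3C1 = 14 − 5 = 9 completes the 14 across.
R1C1 = 4 − 1 = 3 completes the 4 across.
R2C1 = 8 − 2 = 6 completes the 8 across.

6 2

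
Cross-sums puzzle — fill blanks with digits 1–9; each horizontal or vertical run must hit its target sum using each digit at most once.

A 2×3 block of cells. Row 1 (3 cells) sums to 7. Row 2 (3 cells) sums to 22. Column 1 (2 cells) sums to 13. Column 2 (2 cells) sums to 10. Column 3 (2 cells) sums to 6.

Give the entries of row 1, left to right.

4, 2, 1

7 in 3 cells must be {1,2,4}.
The 7 across and the 13 down share only 4, so (1,1) = 4.
(2,1) = 13 − 4 = 9 completes the 13 down.
Given what's placed, (2,3) must be 5 to fit the 22 across and 6 down.
(1,3) = 6 − 5 = 1 completes the 6 down.
(2,2) = 22 − 14 = 8 completes the 22 across.
(1,2) = 7 − 5 = 2 completes the 7 across.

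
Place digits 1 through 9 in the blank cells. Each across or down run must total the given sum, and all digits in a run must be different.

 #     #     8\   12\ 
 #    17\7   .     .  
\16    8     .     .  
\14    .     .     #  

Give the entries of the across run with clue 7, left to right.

2 5

17 in 2 cells must be {8,9}.
R3C1 = 17 − 8 = 9 completes the 17 down.
R3C2 = 14 − 9 = 5 completes the 14 across.
Nothing is forced directly, so branch on R1C2, whose candidates are 1 or 2. If R1C2 = 1: then R1C3 would have to be in {6} for the 7 across but in {3,4,5,7,8,9} for the 12 down — contradiction. So R1C2 = 2.
R1C3 = 7 − 2 = 5 completes the 7 across.
R2C2 = 8 − 7 = 1 completes the 8 down.
R2C3 = 16 − 9 = 7 completes the 16 across.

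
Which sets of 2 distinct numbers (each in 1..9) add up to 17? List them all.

2 distinct digits from 1–9 sum between 3 and 17.
Only one set works: {8,9}.

{8,9}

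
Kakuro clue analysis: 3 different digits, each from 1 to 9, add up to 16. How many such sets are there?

8

3 distinct digits from 1–9 sum between 6 and 24.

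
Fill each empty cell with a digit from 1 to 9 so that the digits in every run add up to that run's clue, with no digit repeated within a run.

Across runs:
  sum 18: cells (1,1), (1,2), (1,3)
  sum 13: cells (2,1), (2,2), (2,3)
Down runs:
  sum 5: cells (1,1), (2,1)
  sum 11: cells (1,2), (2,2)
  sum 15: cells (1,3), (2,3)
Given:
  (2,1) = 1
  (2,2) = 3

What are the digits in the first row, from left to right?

4 8 6

(1,1) = 5 − 1 = 4 completes the 5 down.
(1,2) = 11 − 3 = 8 completes the 11 down.
(1,3) = 18 − 12 = 6 completes the 18 across.
(2,3) = 13 − 4 = 9 completes the 13 across.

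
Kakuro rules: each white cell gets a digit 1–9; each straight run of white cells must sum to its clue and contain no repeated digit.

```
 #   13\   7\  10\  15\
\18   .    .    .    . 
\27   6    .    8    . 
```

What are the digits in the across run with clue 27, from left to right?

R1C1 = 13 − 6 = 7 completes the 13 down.
R1C3 = 10 − 8 = 2 completes the 10 down.
Given what's placed, R2C2 must be 4 to fit the 27 across and 7 down.
R2C4 = 27 − 18 = 9 completes the 27 across.
R1C2 = 7 − 4 = 3 completes the 7 down.
R1C4 = 18 − 12 = 6 completes the 18 across.

6 4 8 9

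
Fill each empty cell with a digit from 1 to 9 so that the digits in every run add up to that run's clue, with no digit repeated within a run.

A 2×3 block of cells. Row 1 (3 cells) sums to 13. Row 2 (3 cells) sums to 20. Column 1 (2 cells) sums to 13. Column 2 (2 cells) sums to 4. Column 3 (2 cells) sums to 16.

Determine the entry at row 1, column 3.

7

4 in 2 cells must be {1,3}; 16 in 2 cells must be {7,9}.
The 20 across and the 4 down share only 3, so (2,2) = 3.
Given what's placed, (2,3) must be 9 to fit the 20 across and 16 down.
(1,2) = 4 − 3 = 1 completes the 4 down.
(1,3) = 16 − 9 = 7 completes the 16 down.
(2,1) = 20 − 12 = 8 completes the 20 across.
(1,1) = 13 − 8 = 5 completes the 13 across.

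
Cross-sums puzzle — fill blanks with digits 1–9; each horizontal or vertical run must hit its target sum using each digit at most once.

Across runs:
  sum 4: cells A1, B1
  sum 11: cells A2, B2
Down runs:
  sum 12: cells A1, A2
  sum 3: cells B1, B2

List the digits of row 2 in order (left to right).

9 2

4 in 2 cells must be {1,3}; 3 in 2 cells must be {1,2}.
The 4 across and the 12 down share only 3, so A1 = 3.
B1 = 4 − 3 = 1 completes the 4 across.
A2 = 12 − 3 = 9 completes the 12 down.
B2 = 11 − 9 = 2 completes the 11 across.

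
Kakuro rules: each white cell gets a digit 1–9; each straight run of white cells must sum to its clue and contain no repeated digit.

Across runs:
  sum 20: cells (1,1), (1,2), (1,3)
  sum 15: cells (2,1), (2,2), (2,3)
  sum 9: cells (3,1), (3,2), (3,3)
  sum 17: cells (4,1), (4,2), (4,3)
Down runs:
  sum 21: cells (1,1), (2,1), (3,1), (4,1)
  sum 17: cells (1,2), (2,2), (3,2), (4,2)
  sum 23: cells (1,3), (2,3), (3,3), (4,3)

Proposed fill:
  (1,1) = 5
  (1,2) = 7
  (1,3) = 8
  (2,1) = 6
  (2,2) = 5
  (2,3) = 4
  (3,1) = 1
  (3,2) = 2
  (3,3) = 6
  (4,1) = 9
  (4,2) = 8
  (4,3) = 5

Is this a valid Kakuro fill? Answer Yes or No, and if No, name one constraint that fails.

No — the across run (4,1)–(4,3) sums to 22, not 17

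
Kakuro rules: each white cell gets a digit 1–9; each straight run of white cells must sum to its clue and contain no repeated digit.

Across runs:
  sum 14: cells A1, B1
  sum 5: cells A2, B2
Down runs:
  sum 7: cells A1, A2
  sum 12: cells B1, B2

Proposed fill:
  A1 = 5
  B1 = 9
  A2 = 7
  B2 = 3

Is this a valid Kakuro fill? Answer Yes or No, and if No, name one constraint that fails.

No — the across run A2–B2 sums to 10, not 5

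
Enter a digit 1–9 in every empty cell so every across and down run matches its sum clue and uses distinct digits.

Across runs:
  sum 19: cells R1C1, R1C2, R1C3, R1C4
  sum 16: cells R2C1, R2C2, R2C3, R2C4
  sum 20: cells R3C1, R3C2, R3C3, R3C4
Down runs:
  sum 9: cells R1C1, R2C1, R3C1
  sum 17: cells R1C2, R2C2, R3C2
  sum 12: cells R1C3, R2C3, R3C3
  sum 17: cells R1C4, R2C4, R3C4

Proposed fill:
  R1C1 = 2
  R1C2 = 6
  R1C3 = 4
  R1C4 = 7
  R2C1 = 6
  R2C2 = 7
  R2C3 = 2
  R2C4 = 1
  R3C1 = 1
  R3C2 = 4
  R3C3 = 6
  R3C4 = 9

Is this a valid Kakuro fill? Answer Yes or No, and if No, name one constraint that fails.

Across: 2+6+4+7=19; 6+7+2+1=16; 1+4+6+9=20. Down: 2+6+1=9; 6+7+4=17; 4+2+6=12; 7+1+9=17. No digit repeats within any run.

Yes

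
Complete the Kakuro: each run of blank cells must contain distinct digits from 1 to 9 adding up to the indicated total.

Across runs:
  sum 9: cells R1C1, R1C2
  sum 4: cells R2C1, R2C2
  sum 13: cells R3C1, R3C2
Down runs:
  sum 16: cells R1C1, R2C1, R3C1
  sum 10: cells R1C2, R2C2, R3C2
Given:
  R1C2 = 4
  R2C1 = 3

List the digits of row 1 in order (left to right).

5 4

4 in 2 cells must be {1,3}.
R1C1 = 9 − 4 = 5 completes the 9 across.
R2C2 = 4 − 3 = 1 completes the 4 across.
R3C1 = 16 − 8 = 8 completes the 16 down.
R3C2 = 13 − 8 = 5 completes the 13 across.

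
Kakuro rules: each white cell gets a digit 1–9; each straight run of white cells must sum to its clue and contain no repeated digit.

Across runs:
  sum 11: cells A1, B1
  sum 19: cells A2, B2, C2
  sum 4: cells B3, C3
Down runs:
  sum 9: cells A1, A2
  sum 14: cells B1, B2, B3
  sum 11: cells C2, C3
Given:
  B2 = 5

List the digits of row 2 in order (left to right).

6 5 8

4 in 2 cells must be {1,3}.
Intersecting the 4 across with the 11 down forces C3 = 3.
C2 = 11 − 3 = 8 completes the 11 down.
B3 = 4 − 3 = 1 completes the 4 across.
B1 = 14 − 6 = 8 completes the 14 down.
A2 = 19 − 13 = 6 completes the 19 across.
A1 = 11 − 8 = 3 completes the 11 across.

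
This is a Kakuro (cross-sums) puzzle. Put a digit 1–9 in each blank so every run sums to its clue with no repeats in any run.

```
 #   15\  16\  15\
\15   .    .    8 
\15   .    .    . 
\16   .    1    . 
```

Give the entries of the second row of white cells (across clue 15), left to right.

Given what's placed, R1C2 must be 6 to fit the 15 across and 16 down.
R2C2 = 16 − 7 = 9 completes the 16 down.
Given what's placed, R3C3 must be 6 to fit the 16 across and 15 down.
R1C1 = 15 − 14 = 1 completes the 15 across.
Given what's placed, R2C1 must be 5 to fit the 15 across and 15 down.
R2C3 = 15 − 14 = 1 completes the 15 across.
R3C1 = 16 − 7 = 9 completes the 16 across.

5 9 1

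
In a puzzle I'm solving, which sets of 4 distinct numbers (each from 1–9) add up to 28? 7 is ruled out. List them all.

4 distinct digits from 1–9 sum between 10 and 30.
Dropping sets that contain 7.
Only one set works: {5,6,8,9}.

{5,6,8,9}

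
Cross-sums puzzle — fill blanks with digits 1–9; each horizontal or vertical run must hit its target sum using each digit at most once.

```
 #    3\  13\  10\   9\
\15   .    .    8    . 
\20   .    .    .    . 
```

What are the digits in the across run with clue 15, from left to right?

2, 4, 8, 1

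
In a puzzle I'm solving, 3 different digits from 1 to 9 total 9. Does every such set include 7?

No

Counterexample: {1,2,6} sums to 9 without using 7.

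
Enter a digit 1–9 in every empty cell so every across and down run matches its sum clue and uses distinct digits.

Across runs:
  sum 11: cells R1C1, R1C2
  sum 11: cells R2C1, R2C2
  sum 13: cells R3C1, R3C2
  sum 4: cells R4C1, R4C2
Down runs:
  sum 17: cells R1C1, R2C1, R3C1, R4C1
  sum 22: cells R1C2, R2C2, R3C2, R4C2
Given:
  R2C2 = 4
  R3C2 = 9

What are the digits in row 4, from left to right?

1, 3

4 in 2 cells must be {1,3}.
R2C1 = 11 − 4 = 7 completes the 11 across.
R3C1 = 13 − 9 = 4 completes the 13 across.
Given what's placed, R4C1 must be 1 to fit the 4 across and 17 down.
R4C2 = 4 − 1 = 3 completes the 4 across.
R1C1 = 17 − 12 = 5 completes the 17 down.
R1C2 = 11 − 5 = 6 completes the 11 across.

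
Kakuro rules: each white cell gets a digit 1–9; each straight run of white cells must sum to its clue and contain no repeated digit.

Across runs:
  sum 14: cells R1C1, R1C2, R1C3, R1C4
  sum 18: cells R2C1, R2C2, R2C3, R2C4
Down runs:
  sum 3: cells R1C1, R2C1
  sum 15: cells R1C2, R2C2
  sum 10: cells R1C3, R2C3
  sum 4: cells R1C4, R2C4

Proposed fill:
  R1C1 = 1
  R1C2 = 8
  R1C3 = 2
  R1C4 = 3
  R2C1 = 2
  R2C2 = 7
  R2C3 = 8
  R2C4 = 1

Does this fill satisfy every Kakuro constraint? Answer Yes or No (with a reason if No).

Yes

Across: 1+8+2+3=14; 2+7+8+1=18. Down: 1+2=3; 8+7=15; 2+8=10; 3+1=4. No digit repeats within any run.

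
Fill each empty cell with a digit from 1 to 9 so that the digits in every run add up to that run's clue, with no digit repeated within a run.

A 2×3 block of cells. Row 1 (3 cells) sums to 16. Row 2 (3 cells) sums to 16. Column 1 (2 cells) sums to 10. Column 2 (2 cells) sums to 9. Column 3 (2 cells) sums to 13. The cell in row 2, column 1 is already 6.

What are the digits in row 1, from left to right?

4 7 5

(1,1) = 10 − 6 = 4 completes the 10 down.
Nothing is forced directly, so branch on (2,3), whose candidates are 7 or 8 or 9. If (2,3) = 7: then (1,3) would have to be in {3,5,7,9} for the 16 across but in {6} for the 13 down — contradiction. If (2,3) = 9: then (1,3) would have to be in {3,5,7,9} for the 16 across but in {4} for the 13 down — contradiction. So (2,3) = 8.
(1,3) = 13 − 8 = 5 completes the 13 down.
(2,2) = 16 − 14 = 2 completes the 16 across.
(1,2) = 16 − 9 = 7 completes the 16 across.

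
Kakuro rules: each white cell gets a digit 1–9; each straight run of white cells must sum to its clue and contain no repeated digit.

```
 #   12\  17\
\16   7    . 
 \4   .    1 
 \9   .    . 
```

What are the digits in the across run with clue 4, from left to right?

3 1

16 in 2 cells must be {7,9}; 4 in 2 cells must be {1,3}.
R1C2 = 16 − 7 = 9 completes the 16 across.
R2C1 = 4 − 1 = 3 completes the 4 across.
R3C1 = 12 − 10 = 2 completes the 12 down.
R3C2 = 9 − 2 = 7 completes the 9 across.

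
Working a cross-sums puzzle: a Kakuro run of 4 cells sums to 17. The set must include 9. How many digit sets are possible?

2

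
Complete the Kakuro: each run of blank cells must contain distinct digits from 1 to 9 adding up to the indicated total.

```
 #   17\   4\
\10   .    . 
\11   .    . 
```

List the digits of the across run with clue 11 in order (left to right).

17 in 2 cells must be {8,9}; 4 in 2 cells must be {1,3}.
The 11 across and the 4 down share only 3, so R2C2 = 3.
R1C2 = 4 − 3 = 1 completes the 4 down.
R2C1 = 11 − 3 = 8 completes the 11 across.
R1C1 = 10 − 1 = 9 completes the 10 across.

8 3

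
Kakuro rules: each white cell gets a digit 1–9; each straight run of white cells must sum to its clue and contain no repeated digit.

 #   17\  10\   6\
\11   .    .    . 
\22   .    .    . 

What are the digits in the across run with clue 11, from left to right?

8 2 1

17 in 2 cells must be {8,9}.
The 11 across and the 17 down share only 8, so R1C1 = 8.
R2C1 = 17 − 8 = 9 completes the 17 down.
Given what's placed, R2C3 must be 5 to fit the 22 across and 6 down.
R1C3 = 6 − 5 = 1 completes the 6 down.
R2C2 = 22 − 14 = 8 completes the 22 across.
R1C2 = 11 − 9 = 2 completes the 11 across.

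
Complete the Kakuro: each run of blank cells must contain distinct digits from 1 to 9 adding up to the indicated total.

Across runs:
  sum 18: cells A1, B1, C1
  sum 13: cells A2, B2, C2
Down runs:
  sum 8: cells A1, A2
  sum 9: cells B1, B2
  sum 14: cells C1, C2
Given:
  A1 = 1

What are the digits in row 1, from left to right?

1 8 9

Given what's placed, B1 must be 8 to fit the 18 across and 9 down.
C1 = 18 − 9 = 9 completes the 18 across.
A2 = 8 − 1 = 7 completes the 8 down.
B2 = 9 − 8 = 1 completes the 9 down.
C2 = 13 − 8 = 5 completes the 13 across.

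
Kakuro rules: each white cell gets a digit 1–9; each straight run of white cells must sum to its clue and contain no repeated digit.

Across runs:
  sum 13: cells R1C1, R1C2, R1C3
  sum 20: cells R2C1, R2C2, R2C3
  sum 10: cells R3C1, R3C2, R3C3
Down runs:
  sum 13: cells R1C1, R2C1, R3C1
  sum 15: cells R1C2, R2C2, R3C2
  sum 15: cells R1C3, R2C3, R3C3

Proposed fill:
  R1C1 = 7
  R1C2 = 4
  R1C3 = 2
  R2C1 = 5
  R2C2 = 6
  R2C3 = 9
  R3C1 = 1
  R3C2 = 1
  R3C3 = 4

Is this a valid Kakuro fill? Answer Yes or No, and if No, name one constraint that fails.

No — the down run R1C2–R3C2 sums to 11, not 15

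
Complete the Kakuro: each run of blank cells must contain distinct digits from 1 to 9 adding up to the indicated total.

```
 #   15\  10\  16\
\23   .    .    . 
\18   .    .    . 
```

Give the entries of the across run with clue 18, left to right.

9 2 7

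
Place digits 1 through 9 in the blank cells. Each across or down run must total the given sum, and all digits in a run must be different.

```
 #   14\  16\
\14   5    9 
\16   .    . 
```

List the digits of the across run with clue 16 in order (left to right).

9 7

16 in 2 cells must be {7,9}.
R2C1 = 14 − 5 = 9 completes the 14 down.
R2C2 = 16 − 9 = 7 completes the 16 across.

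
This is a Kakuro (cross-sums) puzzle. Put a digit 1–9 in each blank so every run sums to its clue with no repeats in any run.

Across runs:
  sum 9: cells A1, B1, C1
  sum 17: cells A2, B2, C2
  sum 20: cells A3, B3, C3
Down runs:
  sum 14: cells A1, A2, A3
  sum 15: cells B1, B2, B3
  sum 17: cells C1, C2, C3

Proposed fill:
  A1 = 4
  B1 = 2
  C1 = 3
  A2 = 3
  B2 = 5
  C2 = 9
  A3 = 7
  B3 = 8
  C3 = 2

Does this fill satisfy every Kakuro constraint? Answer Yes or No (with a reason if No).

No — the down run C1–C3 sums to 14, not 17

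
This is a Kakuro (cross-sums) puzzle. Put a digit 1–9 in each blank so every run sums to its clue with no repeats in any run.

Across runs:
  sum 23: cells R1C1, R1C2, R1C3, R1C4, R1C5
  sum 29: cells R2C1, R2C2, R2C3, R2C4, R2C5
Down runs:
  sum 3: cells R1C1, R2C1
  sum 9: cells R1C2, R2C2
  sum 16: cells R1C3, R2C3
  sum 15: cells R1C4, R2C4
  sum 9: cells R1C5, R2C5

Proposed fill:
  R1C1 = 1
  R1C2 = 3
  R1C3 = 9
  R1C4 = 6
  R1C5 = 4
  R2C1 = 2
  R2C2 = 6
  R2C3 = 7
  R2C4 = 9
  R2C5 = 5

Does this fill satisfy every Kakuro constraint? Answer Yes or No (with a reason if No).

Across: 1+3+9+6+4=23; 2+6+7+9+5=29. Down: 1+2=3; 3+6=9; 9+7=16; 6+9=15; 4+5=9. No digit repeats within any run.

Yes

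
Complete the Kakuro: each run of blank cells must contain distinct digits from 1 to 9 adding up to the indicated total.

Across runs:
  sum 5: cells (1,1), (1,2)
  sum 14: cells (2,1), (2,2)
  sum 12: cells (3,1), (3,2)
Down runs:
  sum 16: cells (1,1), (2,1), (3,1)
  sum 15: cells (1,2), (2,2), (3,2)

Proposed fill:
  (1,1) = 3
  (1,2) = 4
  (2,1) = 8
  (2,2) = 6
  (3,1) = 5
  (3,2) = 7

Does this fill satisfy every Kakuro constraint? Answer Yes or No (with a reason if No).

No — the across run (1,1)–(1,2) sums to 7, not 5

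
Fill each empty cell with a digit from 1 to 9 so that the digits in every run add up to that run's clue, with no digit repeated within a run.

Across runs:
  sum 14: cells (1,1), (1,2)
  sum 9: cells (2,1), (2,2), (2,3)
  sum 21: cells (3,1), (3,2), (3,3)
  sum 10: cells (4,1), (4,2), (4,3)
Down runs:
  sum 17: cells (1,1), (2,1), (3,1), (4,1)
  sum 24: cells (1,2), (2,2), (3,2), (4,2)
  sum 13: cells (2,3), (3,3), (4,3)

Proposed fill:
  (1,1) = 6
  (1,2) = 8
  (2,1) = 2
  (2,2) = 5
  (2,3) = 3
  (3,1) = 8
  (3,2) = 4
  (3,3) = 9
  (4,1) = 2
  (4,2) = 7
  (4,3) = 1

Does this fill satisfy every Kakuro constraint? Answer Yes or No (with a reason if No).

No — the across run (2,1)–(2,3) sums to 10, not 9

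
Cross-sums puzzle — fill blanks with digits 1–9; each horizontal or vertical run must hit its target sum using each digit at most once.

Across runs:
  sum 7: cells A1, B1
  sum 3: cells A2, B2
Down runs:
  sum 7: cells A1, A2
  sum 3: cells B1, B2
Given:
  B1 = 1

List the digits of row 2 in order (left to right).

3 in 2 cells must be {1,2}.
A1 = 7 − 1 = 6 completes the 7 across.
A2 = 7 − 6 = 1 completes the 7 down.
B2 = 3 − 1 = 2 completes the 3 across.

1, 2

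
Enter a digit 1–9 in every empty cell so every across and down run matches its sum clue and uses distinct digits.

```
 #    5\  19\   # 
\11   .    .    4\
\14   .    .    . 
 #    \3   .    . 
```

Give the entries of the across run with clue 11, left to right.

3 8

3 in 2 cells must be {1,2}; 4 in 2 cells must be {1,3}.
The 3 across and the 19 down share only 2, so R3C2 = 2.
R3C3 = 3 − 2 = 1 completes the 3 across.
R2C3 = 4 − 1 = 3 completes the 4 down.
R2C2 = 9: the only remaining digit allowed by both the 14 across and the 19 down.
R1C2 = 19 − 11 = 8 completes the 19 down.
R2C1 = 14 − 12 = 2 completes the 14 across.
R1C1 = 11 − 8 = 3 completes the 11 across.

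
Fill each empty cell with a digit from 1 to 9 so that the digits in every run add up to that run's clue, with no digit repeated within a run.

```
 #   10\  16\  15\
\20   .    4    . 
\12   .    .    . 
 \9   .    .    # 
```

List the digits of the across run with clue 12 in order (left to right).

Given what's placed, R1C1 must be 7 to fit the 20 across and 10 down.
R1C3 = 20 − 11 = 9 completes the 20 across.
R2C3 = 15 − 9 = 6 completes the 15 down.
R2C2 = 5: the only remaining digit allowed by both the 12 across and the 16 down.
R3C2 = 16 − 9 = 7 completes the 16 down.
R2C1 = 12 − 11 = 1 completes the 12 across.
R3C1 = 9 − 7 = 2 completes the 9 across.

1, 5, 6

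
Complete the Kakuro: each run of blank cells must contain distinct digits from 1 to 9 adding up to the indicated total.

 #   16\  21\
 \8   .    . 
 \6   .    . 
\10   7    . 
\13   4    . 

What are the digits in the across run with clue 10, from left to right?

7 3

R2C1 = 2: the only remaining digit allowed by both the 6 across and the 16 down.
R2C2 = 6 − 2 = 4 completes the 6 across.
R3C2 = 10 − 7 = 3 completes the 10 across.
R4C2 = 13 − 4 = 9 completes the 13 across.
R1C1 = 16 − 13 = 3 completes the 16 down.
R1C2 = 8 − 3 = 5 completes the 8 across.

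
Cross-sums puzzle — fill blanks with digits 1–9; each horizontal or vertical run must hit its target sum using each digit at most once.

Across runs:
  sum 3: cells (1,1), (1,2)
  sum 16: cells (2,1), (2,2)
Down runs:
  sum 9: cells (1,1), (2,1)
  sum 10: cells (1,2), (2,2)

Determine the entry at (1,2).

3 in 2 cells must be {1,2}; 16 in 2 cells must be {7,9}.
The 16 across and the 9 down share only 7, so (2,1) = 7.
(2,2) = 16 − 7 = 9 completes the 16 across.
(1,1) = 9 − 7 = 2 completes the 9 down.
(1,2) = 3 − 2 = 1 completes the 3 across.

1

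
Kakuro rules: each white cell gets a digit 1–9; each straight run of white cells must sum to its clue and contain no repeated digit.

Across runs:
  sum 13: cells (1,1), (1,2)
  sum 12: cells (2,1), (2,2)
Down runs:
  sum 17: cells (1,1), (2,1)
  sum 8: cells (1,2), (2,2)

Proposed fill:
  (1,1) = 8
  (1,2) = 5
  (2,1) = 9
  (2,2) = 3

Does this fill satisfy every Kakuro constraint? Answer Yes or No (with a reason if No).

Yes

Across: 8+5=13; 9+3=12. Down: 8+9=17; 5+3=8. No digit repeats within any run.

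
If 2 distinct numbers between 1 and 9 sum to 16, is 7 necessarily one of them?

The only way to make 16 from 2 distinct digits is {7,9}, which contains 7.

Yes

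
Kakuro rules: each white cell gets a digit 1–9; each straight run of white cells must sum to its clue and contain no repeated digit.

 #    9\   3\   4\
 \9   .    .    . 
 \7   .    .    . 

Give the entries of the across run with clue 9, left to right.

5, 1, 3

7 in 3 cells must be {1,2,4}; 3 in 2 cells must be {1,2}; 4 in 2 cells must be {1,3}.
The 7 across and the 4 down share only 1, so R2C3 = 1.
R1C3 = 4 − 1 = 3 completes the 4 down.
Given what's placed, R2C2 must be 2 to fit the 7 across and 3 down.
R1C2 = 3 − 2 = 1 completes the 3 down.
R2C1 = 7 − 3 = 4 completes the 7 across.
R1C1 = 9 − 4 = 5 completes the 9 across.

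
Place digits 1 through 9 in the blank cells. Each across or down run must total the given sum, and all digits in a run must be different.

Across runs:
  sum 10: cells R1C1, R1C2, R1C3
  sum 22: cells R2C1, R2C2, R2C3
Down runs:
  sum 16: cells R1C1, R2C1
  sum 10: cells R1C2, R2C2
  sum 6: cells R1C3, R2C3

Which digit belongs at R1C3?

1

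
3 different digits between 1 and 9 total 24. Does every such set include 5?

No

The only way to make 24 from 3 distinct digits is {7,8,9}, which does not contain 5.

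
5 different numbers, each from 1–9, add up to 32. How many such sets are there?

5 distinct digits from 1–9 sum between 15 and 35.
Enumerating: {2,6,7,8,9}, {3,5,7,8,9}, {4,5,6,8,9}.

3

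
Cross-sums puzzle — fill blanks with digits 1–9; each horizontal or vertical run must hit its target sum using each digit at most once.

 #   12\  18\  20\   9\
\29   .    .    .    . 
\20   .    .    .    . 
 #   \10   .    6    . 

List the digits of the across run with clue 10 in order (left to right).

3 6 1

29 in 4 cells must be {5,7,8,9}.
R1C4 = 5: only digit in both the 29-across and 9-down candidate sets.
Given what's placed, R1C3 must be 9 to fit the 29 across and 20 down.
R2C3 = 20 − 15 = 5 completes the 20 down.
No cell is forced outright now. R1C1 can only be 7 or 8 (the digits allowed by both its 29 across and its 12 down). If R1C1 = 7: that forces R1C2 = 8, after which R2C1 would have to be in {1,2,3,4,6,7,8,9} for the 20 across but in {5} for the 12 down — contradiction. So R1C1 = 8.
R1C2 = 29 − 22 = 7 completes the 29 across.
R2C1 = 12 − 8 = 4 completes the 12 down.
Given what's placed, R2C4 must be 3 to fit the 20 across and 9 down.
Given what's placed, R3C2 must be 3 to fit the 10 across and 18 down.
R3C4 = 10 − 9 = 1 completes the 10 across.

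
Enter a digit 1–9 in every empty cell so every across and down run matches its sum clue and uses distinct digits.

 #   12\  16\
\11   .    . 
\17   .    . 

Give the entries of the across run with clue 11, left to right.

4 7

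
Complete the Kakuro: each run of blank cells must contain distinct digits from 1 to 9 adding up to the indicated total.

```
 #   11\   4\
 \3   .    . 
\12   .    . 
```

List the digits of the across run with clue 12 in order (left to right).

3 in 2 cells must be {1,2}; 4 in 2 cells must be {1,3}.
The 3 across and the 11 down share only 2, so R1C1 = 2.
R1C2 = 3 − 2 = 1 completes the 3 across.
R2C1 = 11 − 2 = 9 completes the 11 down.
R2C2 = 12 − 9 = 3 completes the 12 across.

9, 3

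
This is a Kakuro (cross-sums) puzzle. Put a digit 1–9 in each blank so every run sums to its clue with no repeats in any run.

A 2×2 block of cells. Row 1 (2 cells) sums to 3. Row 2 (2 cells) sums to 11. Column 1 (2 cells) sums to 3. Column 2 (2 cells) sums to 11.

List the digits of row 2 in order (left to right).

2, 9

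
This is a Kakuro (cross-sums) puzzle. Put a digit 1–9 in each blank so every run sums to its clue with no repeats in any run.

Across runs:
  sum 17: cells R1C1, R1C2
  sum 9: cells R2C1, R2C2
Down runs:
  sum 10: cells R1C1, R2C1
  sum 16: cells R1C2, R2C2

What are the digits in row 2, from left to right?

17 in 2 cells must be {8,9}; 16 in 2 cells must be {7,9}.
The 17 across and the 16 down share only 9, so R1C2 = 9.
R2C2 = 16 − 9 = 7 completes the 16 down.
R1C1 = 17 − 9 = 8 completes the 17 across.
R2C1 = 9 − 7 = 2 completes the 9 across.

2, 7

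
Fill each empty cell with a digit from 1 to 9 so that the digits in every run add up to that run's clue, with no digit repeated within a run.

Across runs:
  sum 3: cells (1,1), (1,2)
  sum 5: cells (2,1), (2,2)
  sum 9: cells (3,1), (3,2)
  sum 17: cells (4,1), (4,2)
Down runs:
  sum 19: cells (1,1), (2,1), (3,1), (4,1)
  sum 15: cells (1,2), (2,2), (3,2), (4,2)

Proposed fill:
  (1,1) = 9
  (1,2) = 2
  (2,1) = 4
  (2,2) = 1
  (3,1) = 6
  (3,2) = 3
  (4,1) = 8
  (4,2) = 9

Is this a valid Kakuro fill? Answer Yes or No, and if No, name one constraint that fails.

No — the down run (1,1)–(4,1) sums to 27, not 19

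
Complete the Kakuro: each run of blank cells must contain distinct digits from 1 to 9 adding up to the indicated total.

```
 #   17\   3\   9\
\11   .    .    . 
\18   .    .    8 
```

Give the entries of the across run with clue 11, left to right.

17 in 2 cells must be {8,9}; 3 in 2 cells must be {1,2}.
R1C1 = 8: only digit in both the 11-across and 17-down candidate sets.
R1C3 = 9 − 8 = 1 completes the 9 down.
R2C1 = 17 − 8 = 9 completes the 17 down.
R2C2 = 18 − 17 = 1 completes the 18 across.
R1C2 = 11 − 9 = 2 completes the 11 across.

8 2 1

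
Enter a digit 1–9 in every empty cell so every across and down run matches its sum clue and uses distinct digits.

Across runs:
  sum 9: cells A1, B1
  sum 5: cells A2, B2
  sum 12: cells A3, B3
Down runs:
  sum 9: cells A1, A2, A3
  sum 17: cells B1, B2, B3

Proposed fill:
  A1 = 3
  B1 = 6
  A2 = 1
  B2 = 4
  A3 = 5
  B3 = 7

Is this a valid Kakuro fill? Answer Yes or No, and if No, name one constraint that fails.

Across: 3+6=9; 1+4=5; 5+7=12. Down: 3+1+5=9; 6+4+7=17. No digit repeats within any run.

Yes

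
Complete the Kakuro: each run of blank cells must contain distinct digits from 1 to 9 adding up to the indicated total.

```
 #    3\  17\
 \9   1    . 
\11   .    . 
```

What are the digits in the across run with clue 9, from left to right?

1 8

3 in 2 cells must be {1,2}; 17 in 2 cells must be {8,9}.
R1C2 = 9 − 1 = 8 completes the 9 across.
R2C1 = 3 − 1 = 2 completes the 3 down.
R2C2 = 11 − 2 = 9 completes the 11 across.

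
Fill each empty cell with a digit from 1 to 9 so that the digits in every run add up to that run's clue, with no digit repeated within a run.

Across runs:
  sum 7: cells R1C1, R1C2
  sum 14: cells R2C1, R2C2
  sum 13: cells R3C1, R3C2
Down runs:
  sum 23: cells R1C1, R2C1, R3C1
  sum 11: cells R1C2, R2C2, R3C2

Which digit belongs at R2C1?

23 in 3 cells must be {6,8,9}.
The 7 across and the 23 down share only 6, so R1C1 = 6.
R1C2 = 7 − 6 = 1 completes the 7 across.
Nothing is forced directly, so branch on R2C1, whose candidates are 8 or 9. If R2C1 = 9: then R2C2 would have to be in {5} for the 14 across but in {2,3,4,6,7,8} for the 11 down — contradiction. So R2C1 = 8.
R2C2 = 14 − 8 = 6 completes the 14 across.
R3C1 = 23 − 14 = 9 completes the 23 down.
R3C2 = 13 − 9 = 4 completes the 13 across.

8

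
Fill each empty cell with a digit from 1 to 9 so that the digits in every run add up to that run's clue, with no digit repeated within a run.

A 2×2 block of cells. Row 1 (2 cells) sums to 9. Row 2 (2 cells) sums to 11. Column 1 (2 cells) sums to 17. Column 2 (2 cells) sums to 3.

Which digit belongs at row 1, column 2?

1

17 in 2 cells must be {8,9}; 3 in 2 cells must be {1,2}.
The 9 across and the 17 down share only 8, so (1,1) = 8.
(1,2) = 9 − 8 = 1 completes the 9 across.
(2,1) = 17 − 8 = 9 completes the 17 down.
(2,2) = 11 − 9 = 2 completes the 11 across.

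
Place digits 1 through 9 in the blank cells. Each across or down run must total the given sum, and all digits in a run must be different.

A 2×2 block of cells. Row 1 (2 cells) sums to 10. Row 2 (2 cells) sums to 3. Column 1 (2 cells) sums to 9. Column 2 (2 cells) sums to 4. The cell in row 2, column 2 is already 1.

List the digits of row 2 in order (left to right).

3 in 2 cells must be {1,2}; 4 in 2 cells must be {1,3}.
(1,2) = 4 − 1 = 3 completes the 4 down.
(2,1) = 3 − 1 = 2 completes the 3 across.
(1,1) = 10 − 3 = 7 completes the 10 across.

2 1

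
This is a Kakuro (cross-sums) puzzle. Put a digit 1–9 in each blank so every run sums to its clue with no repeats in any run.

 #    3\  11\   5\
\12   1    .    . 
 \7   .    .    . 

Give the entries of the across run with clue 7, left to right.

2 4 1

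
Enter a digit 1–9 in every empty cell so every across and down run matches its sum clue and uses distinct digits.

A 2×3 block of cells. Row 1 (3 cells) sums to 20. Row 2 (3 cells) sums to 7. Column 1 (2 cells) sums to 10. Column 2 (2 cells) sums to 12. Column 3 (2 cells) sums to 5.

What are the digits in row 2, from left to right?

1 4 2

7 in 3 cells must be {1,2,4}.
The 7 across and the 12 down share only 4, so (2,2) = 4.
(1,2) = 12 − 4 = 8 completes the 12 down.
Given what's placed, (1,3) must be 3 to fit the 20 across and 5 down.
(2,3) = 5 − 3 = 2 completes the 5 down.
(1,1) = 20 − 11 = 9 completes the 20 across.
(2,1) = 7 − 6 = 1 completes the 7 across.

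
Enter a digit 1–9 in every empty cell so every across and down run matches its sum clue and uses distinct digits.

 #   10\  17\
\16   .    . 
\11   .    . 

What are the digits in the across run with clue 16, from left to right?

7 9

16 in 2 cells must be {7,9}; 17 in 2 cells must be {8,9}.
The 16 across and the 17 down share only 9, so R1C2 = 9.
R2C2 = 17 − 9 = 8 completes the 17 down.
R1C1 = 16 − 9 = 7 completes the 16 across.
R2C1 = 11 − 8 = 3 completes the 11 across.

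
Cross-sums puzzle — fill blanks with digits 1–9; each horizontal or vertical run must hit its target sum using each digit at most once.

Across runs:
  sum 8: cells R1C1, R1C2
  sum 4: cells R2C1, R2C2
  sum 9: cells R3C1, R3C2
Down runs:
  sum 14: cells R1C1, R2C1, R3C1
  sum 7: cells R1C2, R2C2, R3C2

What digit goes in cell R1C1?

4 in 2 cells must be {1,3}; 7 in 3 cells must be {1,2,4}.
The 4 across and the 7 down share only 1, so R2C2 = 1.
Given what's placed, R1C2 must be 2 to fit the 8 across and 7 down.
R2C1 = 4 − 1 = 3 completes the 4 across.
R3C2 = 7 − 3 = 4 completes the 7 down.
R1C1 = 8 − 2 = 6 completes the 8 across.
R3C1 = 9 − 4 = 5 completes the 9 across.

6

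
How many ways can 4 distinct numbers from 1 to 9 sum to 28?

2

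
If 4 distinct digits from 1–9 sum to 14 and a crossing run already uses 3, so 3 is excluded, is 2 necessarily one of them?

Every partition of 14 into 4 distinct digits under that restriction includes 2: {1,2,4,7}, {1,2,5,6}.

Yes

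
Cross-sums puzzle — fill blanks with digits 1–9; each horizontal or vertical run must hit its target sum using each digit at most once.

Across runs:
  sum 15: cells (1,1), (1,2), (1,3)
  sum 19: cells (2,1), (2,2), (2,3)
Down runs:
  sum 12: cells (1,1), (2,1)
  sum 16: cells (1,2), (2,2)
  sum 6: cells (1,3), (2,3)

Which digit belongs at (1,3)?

2

16 in 2 cells must be {7,9}.
Nothing is forced directly, so branch on (2,3), whose candidates are 2 or 4 or 5. If (2,3) = 2: that forces (1,3) = 4, (2,2) = 9, after which (1,2) would have to be in {2,3,5,6,8,9} for the 15 across but in {7} for the 16 down — contradiction. If (2,3) = 5: that forces (1,3) = 1, (2,1) = 8, after which (2,2) would have to be in {6} for the 19 across but in {7,9} for the 16 down — contradiction. So (2,3) = 4.
(1,3) = 6 − 4 = 2 completes the 6 down.
Nothing is forced directly, so branch on (1,2), whose candidates are 7 or 9. If (1,2) = 7: then (1,1) would have to be in {6} for the 15 across but in {3,4,5,7,8,9} for the 12 down — contradiction. So (1,2) = 9.
(1,1) = 15 − 11 = 4 completes the 15 across.
(2,1) = 12 − 4 = 8 completes the 12 down.
(2,2) = 19 − 12 = 7 completes the 19 across.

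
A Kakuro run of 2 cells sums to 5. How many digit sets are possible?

2 distinct digits from 1–9 sum between 3 and 17.
Enumerating: {1,4}, {2,3}.

2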